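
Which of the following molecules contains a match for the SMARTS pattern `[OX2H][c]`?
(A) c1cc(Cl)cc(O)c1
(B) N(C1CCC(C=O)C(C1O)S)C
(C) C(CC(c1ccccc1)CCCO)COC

[OX2H][c] describes a hydroxyl oxygen attached to an aromatic carbon (a phenol).
(A) contains a hydroxyl group (-OH), which satisfies every atom and bond constraint.
(B) has a hydroxyl group (-OH) but the -OH is on an aliphatic carbon, not an aromatic c.
(C) has a hydroxyl group (-OH) but the -OH is on an aliphatic carbon, not an aromatic c.
So the answer is (A).

A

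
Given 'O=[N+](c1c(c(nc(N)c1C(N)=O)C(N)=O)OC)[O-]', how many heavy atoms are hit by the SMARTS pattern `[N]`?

4

The query [N] means: uppercase N matches aliphatic (non-aromatic) nitrogen only.
Check the 18 heavy atoms by environment: 1× n (aromatic) → no; 5× c (aromatic) → no; 3× C → no; 4× O → no; 3× N → match; 1× N (charge +1) → match; 1× O (charge -1) → no.
Summing the matching environments: 3 + 1 = 4 matching atoms.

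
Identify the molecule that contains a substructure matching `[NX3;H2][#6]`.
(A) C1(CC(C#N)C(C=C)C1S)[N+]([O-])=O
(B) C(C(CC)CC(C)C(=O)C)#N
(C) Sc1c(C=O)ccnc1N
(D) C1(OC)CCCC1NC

C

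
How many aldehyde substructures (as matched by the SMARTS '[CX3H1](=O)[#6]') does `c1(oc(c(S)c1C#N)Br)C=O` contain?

[CX3H1](=O)[#6] is the SMARTS for an aldehyde: an sp2 carbon with one H, double-bonded to O and single-bonded to carbon.
Exactly one fragment in the molecule meets all constraints, giving 1 match.

1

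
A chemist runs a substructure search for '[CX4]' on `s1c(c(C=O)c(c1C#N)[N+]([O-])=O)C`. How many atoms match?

1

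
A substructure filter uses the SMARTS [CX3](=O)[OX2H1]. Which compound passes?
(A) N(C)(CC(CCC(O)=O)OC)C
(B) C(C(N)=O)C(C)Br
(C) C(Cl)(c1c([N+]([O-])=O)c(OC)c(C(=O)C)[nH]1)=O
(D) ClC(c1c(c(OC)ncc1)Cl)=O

A

[CX3](=O)[OX2H1] describes an sp2 carbon double-bonded to O and single-bonded to an -OH oxygen (a carboxylic acid).
(A) contains a carboxylic acid group (-C(=O)OH), which satisfies every atom and bond constraint.
(B) has a primary amide (-C(=O)NH2) but the carbonyl is bonded to N, not to an -OH oxygen.
(C) has an acyl chloride (-C(=O)Cl) but the carbonyl is bonded to Cl, not to an -OH oxygen.
(D) has an acyl chloride (-C(=O)Cl) but the carbonyl is bonded to Cl, not to an -OH oxygen.
So the answer is (A).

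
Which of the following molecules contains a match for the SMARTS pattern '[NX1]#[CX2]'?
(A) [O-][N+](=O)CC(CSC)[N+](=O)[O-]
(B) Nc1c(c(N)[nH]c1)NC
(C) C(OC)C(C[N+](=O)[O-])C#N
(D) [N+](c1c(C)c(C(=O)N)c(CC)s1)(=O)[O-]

C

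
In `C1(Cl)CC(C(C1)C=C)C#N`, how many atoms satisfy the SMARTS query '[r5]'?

5

The query [r5] means: r5 matches atoms in a five-membered ring.
Check the 10 heavy atoms by environment: 5× C (in 5-ring) → match; 1× Cl (acyclic) → no; 3× C (acyclic) → no; 1× N (acyclic) → no.
That gives 5 matching atoms.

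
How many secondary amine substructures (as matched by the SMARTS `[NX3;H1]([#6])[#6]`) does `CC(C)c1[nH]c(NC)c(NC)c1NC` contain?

3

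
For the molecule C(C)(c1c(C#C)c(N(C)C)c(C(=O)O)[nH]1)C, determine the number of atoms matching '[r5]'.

5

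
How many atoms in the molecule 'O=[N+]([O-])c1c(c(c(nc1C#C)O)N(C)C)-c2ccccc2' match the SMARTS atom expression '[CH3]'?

The query [CH3] means: aliphatic carbon with exactly three hydrogens.
Check the 21 heavy atoms by environment: 1× n (aromatic, H0) → no; 6× c (aromatic, H0) → no; 1× N (H0) → no; 2× C (H3) → match; 5× c (aromatic, H1) → no; 1× C (H0) → no; 1× C (H1) → no; 1× O (H1) → no; 1× N (charge +1, H0) → no; 1× O (charge -1, H0) → no; 1× O (H0) → no.
That gives 2 matching atoms.

2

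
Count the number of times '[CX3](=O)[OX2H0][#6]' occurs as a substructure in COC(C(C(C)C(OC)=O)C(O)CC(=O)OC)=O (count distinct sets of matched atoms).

3

[CX3](=O)[OX2H0][#6] is the SMARTS for an ester: a carbonyl carbon bonded to an oxygen that is itself bonded to carbon (no H on that O).
The molecule carries 3 separate instances of a methyl-ester group (-C(=O)OCH3) meeting every constraint; each maps to a distinct set of atoms, giving 3 matches.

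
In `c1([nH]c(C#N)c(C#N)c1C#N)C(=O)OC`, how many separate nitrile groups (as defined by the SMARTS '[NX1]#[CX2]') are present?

[NX1]#[CX2] is the SMARTS for a nitrile: a nitrogen triple-bonded to a two-connected carbon.
The molecule carries 3 separate instances of a nitrile (-C#N) meeting every constraint; each maps to a distinct set of atoms, giving 3 matches.

3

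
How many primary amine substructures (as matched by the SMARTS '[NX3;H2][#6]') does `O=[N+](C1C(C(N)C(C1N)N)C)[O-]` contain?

3

[NX3;H2][#6] is the SMARTS for a primary amine: a trivalent nitrogen with two H attached to carbon.
The molecule carries 3 separate instances of a primary amino group (-NH2) meeting every constraint; each maps to a distinct set of atoms, giving 3 matches.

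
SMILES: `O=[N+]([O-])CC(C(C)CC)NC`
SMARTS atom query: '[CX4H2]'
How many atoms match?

2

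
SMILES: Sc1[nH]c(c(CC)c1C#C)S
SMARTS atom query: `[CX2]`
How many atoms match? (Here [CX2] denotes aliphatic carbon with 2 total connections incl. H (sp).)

2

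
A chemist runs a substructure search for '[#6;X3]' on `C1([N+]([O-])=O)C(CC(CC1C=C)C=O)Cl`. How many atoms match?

3

The query [#6;X3] means: any carbon (aromatic or not) with three total connections.
Check the 14 heavy atoms by environment: 6× C (X4) → no; 3× C (X3) → match; 1× N (charge +1, X3) → no; 1× O (charge -1, X1) → no; 2× O (X1) → no; 1× Cl (X1) → no.
That gives 3 matching atoms.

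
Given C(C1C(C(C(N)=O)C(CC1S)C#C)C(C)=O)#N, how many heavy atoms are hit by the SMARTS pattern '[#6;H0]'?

4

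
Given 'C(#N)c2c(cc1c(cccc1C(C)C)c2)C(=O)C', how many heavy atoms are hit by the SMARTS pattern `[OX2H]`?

0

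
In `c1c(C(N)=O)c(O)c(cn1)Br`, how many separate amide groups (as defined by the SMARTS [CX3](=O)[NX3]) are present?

1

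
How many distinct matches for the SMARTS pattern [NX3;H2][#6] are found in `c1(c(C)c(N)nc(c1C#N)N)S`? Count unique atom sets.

2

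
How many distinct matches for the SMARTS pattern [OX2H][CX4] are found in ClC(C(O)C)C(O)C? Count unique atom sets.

2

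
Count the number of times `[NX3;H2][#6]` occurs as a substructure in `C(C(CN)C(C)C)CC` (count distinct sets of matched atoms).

1

[NX3;H2][#6] is the SMARTS for a primary amine: a trivalent nitrogen with two H attached to carbon.
Exactly one fragment in the molecule meets all constraints, giving 1 match.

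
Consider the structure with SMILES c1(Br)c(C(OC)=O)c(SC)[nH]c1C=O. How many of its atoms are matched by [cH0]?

The query [cH0] means: aromatic carbon with no attached hydrogen (substituted or ring-fusion).
Check the 14 heavy atoms by environment: 1× n (aromatic, H1) → no; 4× c (aromatic, H0) → match; 1× Br (H0) → no; 1× C (H0) → no; 3× O (H0) → no; 2× C (H3) → no; 1× C (H1) → no; 1× S (H0) → no.
That gives 4 matching atoms.

4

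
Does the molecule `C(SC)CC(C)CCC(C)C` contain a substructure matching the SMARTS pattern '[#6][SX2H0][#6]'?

Yes

The pattern [#6][SX2H0][#6] describes an aliphatic sulfur bridging two carbons with no H on the sulfur — a thioether.
The molecule carries a methylthio ether (-SCH3), whose atoms satisfy every constraint of the query, so the pattern matches.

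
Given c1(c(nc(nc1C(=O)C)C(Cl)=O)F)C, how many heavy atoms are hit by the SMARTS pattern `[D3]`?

6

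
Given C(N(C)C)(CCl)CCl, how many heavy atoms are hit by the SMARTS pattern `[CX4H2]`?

2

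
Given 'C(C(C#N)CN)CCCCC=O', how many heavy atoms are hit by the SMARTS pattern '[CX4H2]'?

6

Check the 12 heavy atoms by environment: 6× C (H2, X4) → match; 1× C (H1, X4) → no; 1× C (H0, X2) → no; 1× N (H0, X1) → no; 1× C (H1, X3) → no; 1× O (H0, X1) → no; 1× N (H2, X3) → no.
That gives 6 matching atoms.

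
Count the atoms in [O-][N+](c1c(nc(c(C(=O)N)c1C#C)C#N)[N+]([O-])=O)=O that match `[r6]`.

6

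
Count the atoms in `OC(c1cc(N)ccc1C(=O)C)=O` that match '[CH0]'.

2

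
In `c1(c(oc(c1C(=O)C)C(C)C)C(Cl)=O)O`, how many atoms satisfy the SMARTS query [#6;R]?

4

The query [#6;R] means: carbon that is part of a ring.
Check the 15 heavy atoms by environment: 1× o (aromatic, in 5-ring) → no; 4× c (aromatic, in 5-ring) → match; 6× C (acyclic) → no; 3× O (acyclic) → no; 1× Cl (acyclic) → no.
That gives 4 matching atoms.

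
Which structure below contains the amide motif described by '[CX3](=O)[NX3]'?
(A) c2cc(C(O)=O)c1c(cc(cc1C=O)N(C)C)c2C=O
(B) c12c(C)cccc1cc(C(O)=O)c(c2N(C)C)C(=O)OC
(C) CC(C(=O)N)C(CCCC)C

C

[CX3](=O)[NX3] describes a carbonyl carbon bonded to a trivalent nitrogen (an amide).
(A) has a carboxylic acid group (-C(=O)OH) but the carbonyl is bonded to O, not to an NX3 nitrogen.
(B) has a methyl-ester group (-C(=O)OCH3) but the carbonyl is bonded to O, not to an NX3 nitrogen.
(C) contains a primary amide (-C(=O)NH2), which satisfies every atom and bond constraint.
So the answer is (C).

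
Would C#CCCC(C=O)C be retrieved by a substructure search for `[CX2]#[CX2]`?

The pattern [CX2]#[CX2] describes a carbon-carbon triple bond — an alkyne.
The molecule carries an ethynyl group (-C#CH), whose atoms satisfy every constraint of the query, so the pattern matches.

Yes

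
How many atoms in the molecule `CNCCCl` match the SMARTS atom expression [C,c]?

Check the 5 heavy atoms by environment: 3× C → match; 1× N → no; 1× Cl → no.
That gives 3 matching atoms.

3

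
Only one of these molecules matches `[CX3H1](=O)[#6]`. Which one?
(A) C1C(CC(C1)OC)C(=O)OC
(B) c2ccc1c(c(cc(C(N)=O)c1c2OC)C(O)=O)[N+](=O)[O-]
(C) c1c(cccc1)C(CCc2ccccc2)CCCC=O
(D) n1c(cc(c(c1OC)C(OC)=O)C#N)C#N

C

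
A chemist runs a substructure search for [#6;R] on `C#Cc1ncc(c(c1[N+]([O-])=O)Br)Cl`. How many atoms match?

5

The query [#6;R] means: carbon that is part of a ring.
Check the 13 heavy atoms by environment: 1× n (aromatic, in 6-ring) → no; 5× c (aromatic, in 6-ring) → match; 1× N (charge +1, acyclic) → no; 1× O (charge -1, acyclic) → no; 1× O (acyclic) → no; 2× C (acyclic) → no; 1× Br (acyclic) → no; 1× Cl (acyclic) → no.
That gives 5 matching atoms.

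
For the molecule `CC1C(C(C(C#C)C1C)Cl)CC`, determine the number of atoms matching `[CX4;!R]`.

4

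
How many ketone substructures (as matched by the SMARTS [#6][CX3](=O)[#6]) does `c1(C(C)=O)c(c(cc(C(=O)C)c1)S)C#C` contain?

2

[#6][CX3](=O)[#6] is the SMARTS for a ketone: a carbonyl carbon (no H) flanked by two carbons.
The molecule carries 2 separate instances of an acetyl/ketone group (-C(=O)CH3) meeting every constraint; each maps to a distinct set of atoms, giving 2 matches.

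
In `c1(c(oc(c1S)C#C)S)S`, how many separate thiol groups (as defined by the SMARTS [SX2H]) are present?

3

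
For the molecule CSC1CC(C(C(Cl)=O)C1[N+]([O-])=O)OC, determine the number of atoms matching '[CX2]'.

0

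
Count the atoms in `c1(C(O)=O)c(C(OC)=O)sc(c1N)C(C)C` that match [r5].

5

The query [r5] means: r5 matches atoms in a five-membered ring.
Check the 16 heavy atoms by environment: 1× s (aromatic, in 5-ring) → match; 4× c (aromatic, in 5-ring) → match; 6× C (acyclic) → no; 4× O (acyclic) → no; 1× N (acyclic) → no.
Summing the matching environments: 1 + 4 = 5 matching atoms.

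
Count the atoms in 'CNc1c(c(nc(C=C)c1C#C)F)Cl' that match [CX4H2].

Check the 14 heavy atoms by environment: 1× n (aromatic, H0, X2) → no; 5× c (aromatic, H0, X3) → no; 1× C (H1, X3) → no; 1× C (H2, X3) → no; 1× N (H1, X3) → no; 1× C (H3, X4) → no; 1× Cl (H0, X1) → no; 1× C (H0, X2) → no; 1× C (H1, X2) → no; 1× F (H0, X1) → no.
No environment satisfies the query, so 0 matching atoms.

0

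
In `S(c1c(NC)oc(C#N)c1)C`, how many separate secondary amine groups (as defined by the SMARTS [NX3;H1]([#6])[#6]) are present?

1

[NX3;H1]([#6])[#6] is the SMARTS for a secondary amine: a trivalent nitrogen with one H, bonded to two carbons.
Exactly one fragment in the molecule meets all constraints, giving 1 match.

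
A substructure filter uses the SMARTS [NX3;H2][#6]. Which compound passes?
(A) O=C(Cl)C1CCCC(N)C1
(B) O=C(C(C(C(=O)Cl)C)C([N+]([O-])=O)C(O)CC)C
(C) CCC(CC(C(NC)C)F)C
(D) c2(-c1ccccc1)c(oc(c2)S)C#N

A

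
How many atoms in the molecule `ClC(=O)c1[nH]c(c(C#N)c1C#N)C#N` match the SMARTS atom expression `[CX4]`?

The query [CX4] means: C with X4: aliphatic carbon with exactly 4 total connections (bonds + H).
Check the 14 heavy atoms by environment: 1× n (aromatic, X3) → no; 4× c (aromatic, X3) → no; 1× C (X3) → no; 1× O (X1) → no; 1× Cl (X1) → no; 3× C (X2) → no; 3× N (X1) → no.
No environment satisfies the query, so 0 matching atoms.

0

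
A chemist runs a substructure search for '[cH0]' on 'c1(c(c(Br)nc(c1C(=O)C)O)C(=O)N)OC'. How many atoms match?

The query [cH0] means: aromatic carbon with no attached hydrogen (substituted or ring-fusion).
Check the 16 heavy atoms by environment: 1× n (aromatic, H0) → no; 5× c (aromatic, H0) → match; 3× O (H0) → no; 2× C (H3) → no; 2× C (H0) → no; 1× Br (H0) → no; 1× O (H1) → no; 1× N (H2) → no.
That gives 5 matching atoms.

5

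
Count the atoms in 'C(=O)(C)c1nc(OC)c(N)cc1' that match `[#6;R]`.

The query [#6;R] means: carbon that is part of a ring.
Check the 12 heavy atoms by environment: 1× n (aromatic, in 6-ring) → no; 5× c (aromatic, in 6-ring) → match; 1× N (acyclic) → no; 3× C (acyclic) → no; 2× O (acyclic) → no.
That gives 5 matching atoms.

5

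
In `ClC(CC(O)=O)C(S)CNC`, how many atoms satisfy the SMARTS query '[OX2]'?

The query [OX2] means: aliphatic oxygen with two total connections — ether, hydroxyl, or ester single-bond O.
Check the 11 heavy atoms by environment: 5× C (X4) → no; 1× S (X2) → no; 1× Cl (X1) → no; 1× C (X3) → no; 1× O (X1) → no; 1× O (X2) → match; 1× N (X3) → no.
That gives 1 matching atom.

1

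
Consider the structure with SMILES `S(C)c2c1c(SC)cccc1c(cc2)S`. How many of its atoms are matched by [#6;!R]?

The query [#6;!R] means: carbon not in any ring.
Check the 15 heavy atoms by environment: 10× c (aromatic, in 6-ring) → no; 3× S (acyclic) → no; 2× C (acyclic) → match.
That gives 2 matching atoms.

2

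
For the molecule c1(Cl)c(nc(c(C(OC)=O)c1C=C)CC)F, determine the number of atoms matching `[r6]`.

Check the 16 heavy atoms by environment: 1× n (aromatic, in 6-ring) → match; 5× c (aromatic, in 6-ring) → match; 6× C (acyclic) → no; 2× O (acyclic) → no; 1× F (acyclic) → no; 1× Cl (acyclic) → no.
Summing the matching environments: 1 + 5 = 6 matching atoms.

6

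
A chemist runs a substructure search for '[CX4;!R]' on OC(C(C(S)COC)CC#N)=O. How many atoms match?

5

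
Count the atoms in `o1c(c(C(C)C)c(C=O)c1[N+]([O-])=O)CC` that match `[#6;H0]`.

4

Check the 15 heavy atoms by environment: 1× o (aromatic, H0) → no; 4× c (aromatic, H0) → match; 2× C (H1) → no; 2× O (H0) → no; 3× C (H3) → no; 1× N (charge +1, H0) → no; 1× O (charge -1, H0) → no; 1× C (H2) → no.
That gives 4 matching atoms.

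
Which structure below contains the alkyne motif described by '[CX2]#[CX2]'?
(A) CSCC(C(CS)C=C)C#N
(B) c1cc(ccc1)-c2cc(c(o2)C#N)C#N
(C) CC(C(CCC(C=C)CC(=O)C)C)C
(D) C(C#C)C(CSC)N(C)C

[CX2]#[CX2] describes a carbon-carbon triple bond (an alkyne).
(A) has a vinyl group (-CH=CH2) but the C=C is a double bond; both carbons are CX3, not CX2.
(B) has a nitrile (-C#N) but the triple bond is C#N, not C#C.
(C) has a vinyl group (-CH=CH2) but the C=C is a double bond; both carbons are CX3, not CX2.
(D) contains an ethynyl group (-C#CH), which satisfies every atom and bond constraint.
So the answer is (D).

D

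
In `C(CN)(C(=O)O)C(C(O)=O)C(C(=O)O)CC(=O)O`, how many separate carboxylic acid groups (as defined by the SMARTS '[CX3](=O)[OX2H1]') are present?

4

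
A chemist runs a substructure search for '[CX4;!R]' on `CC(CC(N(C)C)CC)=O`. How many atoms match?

Check the 10 heavy atoms by environment: 7× C (X4, acyclic) → match; 1× C (X3, acyclic) → no; 1× O (X1, acyclic) → no; 1× N (X3, acyclic) → no.
That gives 7 matching atoms.

7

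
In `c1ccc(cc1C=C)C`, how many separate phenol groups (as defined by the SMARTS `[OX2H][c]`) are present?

[OX2H][c] is the SMARTS for a phenol: a hydroxyl oxygen attached to an aromatic carbon.
No fragment in the molecule satisfies every constraint, giving 0 matches.

0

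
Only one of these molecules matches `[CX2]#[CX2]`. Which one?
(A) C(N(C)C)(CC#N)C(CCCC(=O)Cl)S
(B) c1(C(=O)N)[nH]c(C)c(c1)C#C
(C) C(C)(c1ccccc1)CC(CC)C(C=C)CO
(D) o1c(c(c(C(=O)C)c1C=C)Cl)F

[CX2]#[CX2] describes a carbon-carbon triple bond (an alkyne).
(A) has a nitrile (-C#N) but the triple bond is C#N, not C#C.
(B) contains an ethynyl group (-C#CH), which satisfies every atom and bond constraint.
(C) has a vinyl group (-CH=CH2) but the C=C is a double bond; both carbons are CX3, not CX2.
(D) has a vinyl group (-CH=CH2) but the C=C is a double bond; both carbons are CX3, not CX2.
So the answer is (B).

B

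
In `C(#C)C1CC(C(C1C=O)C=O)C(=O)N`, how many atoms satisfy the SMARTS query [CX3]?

3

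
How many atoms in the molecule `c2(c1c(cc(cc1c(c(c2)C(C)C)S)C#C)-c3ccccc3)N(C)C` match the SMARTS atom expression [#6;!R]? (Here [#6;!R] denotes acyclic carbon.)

The query [#6;!R] means: carbon not in any ring.
Check the 25 heavy atoms by environment: 16× c (aromatic, in 6-ring) → no; 7× C (acyclic) → match; 1× S (acyclic) → no; 1× N (acyclic) → no.
That gives 7 matching atoms.

7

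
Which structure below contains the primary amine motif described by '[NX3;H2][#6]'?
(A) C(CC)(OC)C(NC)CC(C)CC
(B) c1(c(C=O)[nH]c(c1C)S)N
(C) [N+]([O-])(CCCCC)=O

[NX3;H2][#6] describes a trivalent nitrogen with two H attached to carbon (a primary amine).
(A) has an N-methylamino group (-NHCH3) but the nitrogen bears two carbons and only one H (H1), not H2.
(B) contains a primary amino group (-NH2), which satisfies every atom and bond constraint.
(C) has a nitro group (-[N+](=O)[O-]) but the nitrogen is [N+] with no H, not NX3H2.
So the answer is (B).

B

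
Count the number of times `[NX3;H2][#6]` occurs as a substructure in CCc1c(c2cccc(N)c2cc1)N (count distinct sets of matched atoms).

2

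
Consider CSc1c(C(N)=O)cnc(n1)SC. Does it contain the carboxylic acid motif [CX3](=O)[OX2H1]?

No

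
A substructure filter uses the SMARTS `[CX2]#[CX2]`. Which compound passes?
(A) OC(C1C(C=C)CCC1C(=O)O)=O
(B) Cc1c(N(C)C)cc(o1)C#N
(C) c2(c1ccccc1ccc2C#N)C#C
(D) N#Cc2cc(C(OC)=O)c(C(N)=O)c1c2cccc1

[CX2]#[CX2] describes a carbon-carbon triple bond (an alkyne).
(A) has a vinyl group (-CH=CH2) but the C=C is a double bond; both carbons are CX3, not CX2.
(B) has a nitrile (-C#N) but the triple bond is C#N, not C#C.
(C) contains an ethynyl group (-C#CH), which satisfies every atom and bond constraint.
(D) has a nitrile (-C#N) but the triple bond is C#N, not C#C.
So the answer is (C).

C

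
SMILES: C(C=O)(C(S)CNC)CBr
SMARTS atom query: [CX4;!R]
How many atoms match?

5

Check the 10 heavy atoms by environment: 5× C (X4, acyclic) → match; 1× N (X3, acyclic) → no; 1× Br (X1, acyclic) → no; 1× S (X2, acyclic) → no; 1× C (X3, acyclic) → no; 1× O (X1, acyclic) → no.
That gives 5 matching atoms.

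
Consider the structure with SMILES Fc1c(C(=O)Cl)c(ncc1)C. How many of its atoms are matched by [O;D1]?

The query [O;D1] means: aliphatic oxygen bonded to exactly one heavy atom.
Check the 11 heavy atoms by environment: 1× n (aromatic, D2) → no; 3× c (aromatic, D3) → no; 2× c (aromatic, D2) → no; 1× C (D1) → no; 1× C (D3) → no; 1× O (D1) → match; 1× Cl (D1) → no; 1× F (D1) → no.
That gives 1 matching atom.

1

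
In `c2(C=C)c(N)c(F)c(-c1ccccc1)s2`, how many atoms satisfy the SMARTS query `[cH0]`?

5

The query [cH0] means: aromatic carbon with no attached hydrogen (substituted or ring-fusion).
Check the 15 heavy atoms by environment: 1× s (aromatic, H0) → no; 5× c (aromatic, H0) → match; 1× C (H1) → no; 1× C (H2) → no; 1× F (H0) → no; 5× c (aromatic, H1) → no; 1× N (H2) → no.
That gives 5 matching atoms.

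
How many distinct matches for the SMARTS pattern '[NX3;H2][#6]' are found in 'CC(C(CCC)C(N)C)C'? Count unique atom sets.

[NX3;H2][#6] is the SMARTS for a primary amine: a trivalent nitrogen with two H attached to carbon.
Exactly one fragment in the molecule meets all constraints, giving 1 match.

1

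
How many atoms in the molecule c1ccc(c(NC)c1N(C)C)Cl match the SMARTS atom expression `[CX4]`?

The query [CX4] means: C with X4: aliphatic carbon with exactly 4 total connections (bonds + H).
Check the 12 heavy atoms by environment: 6× c (aromatic, X3) → no; 1× Cl (X1) → no; 2× N (X3) → no; 3× C (X4) → match.
That gives 3 matching atoms.

3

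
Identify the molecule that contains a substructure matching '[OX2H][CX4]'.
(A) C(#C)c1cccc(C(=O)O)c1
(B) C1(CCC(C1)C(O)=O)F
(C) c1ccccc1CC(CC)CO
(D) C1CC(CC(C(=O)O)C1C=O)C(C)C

C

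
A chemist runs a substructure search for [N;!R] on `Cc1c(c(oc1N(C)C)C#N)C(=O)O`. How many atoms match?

2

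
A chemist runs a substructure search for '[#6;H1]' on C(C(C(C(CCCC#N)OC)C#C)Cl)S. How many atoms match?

4

Check the 15 heavy atoms by environment: 4× C (H2) → no; 4× C (H1) → match; 1× O (H0) → no; 1× C (H3) → no; 1× S (H1) → no; 2× C (H0) → no; 1× N (H0) → no; 1× Cl (H0) → no.
That gives 4 matching atoms.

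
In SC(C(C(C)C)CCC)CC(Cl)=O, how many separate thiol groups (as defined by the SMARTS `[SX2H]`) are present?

[SX2H] is the SMARTS for a thiol: an aliphatic sulfur with two connections, one being H.
Exactly one fragment in the molecule meets all constraints, giving 1 match.

1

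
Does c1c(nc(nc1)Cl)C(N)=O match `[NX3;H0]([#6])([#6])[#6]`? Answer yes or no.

No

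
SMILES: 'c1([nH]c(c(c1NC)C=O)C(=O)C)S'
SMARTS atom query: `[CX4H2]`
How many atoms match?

0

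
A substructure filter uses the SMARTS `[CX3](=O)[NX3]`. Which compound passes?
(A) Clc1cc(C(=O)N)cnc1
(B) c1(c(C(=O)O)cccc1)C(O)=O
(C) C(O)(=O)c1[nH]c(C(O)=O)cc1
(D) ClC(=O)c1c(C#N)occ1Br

[CX3](=O)[NX3] describes a carbonyl carbon bonded to a trivalent nitrogen (an amide).
(A) contains a primary amide (-C(=O)NH2), which satisfies every atom and bond constraint.
(B) has a carboxylic acid group (-C(=O)OH) but the carbonyl is bonded to O, not to an NX3 nitrogen.
(C) has a carboxylic acid group (-C(=O)OH) but the carbonyl is bonded to O, not to an NX3 nitrogen.
(D) has a nitrile (-C#N) but the nitrile N is NX1 (triple-bonded), not NX3.
So the answer is (A).

A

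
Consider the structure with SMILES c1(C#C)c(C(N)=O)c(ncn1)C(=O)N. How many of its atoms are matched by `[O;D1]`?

2

Check the 14 heavy atoms by environment: 2× n (aromatic, D2) → no; 1× c (aromatic, D2) → no; 3× c (aromatic, D3) → no; 2× C (D3) → no; 2× O (D1) → match; 2× N (D1) → no; 1× C (D2) → no; 1× C (D1) → no.
That gives 2 matching atoms.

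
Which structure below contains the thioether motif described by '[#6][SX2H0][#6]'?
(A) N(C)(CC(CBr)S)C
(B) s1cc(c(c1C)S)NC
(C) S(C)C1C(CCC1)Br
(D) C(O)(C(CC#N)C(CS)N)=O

[#6][SX2H0][#6] describes an aliphatic sulfur bridging two carbons with no H on the sulfur (a thioether).
(A) has a thiol (-SH) but the sulfur has H1, not H0 bridging two carbons.
(B) has a thiol (-SH) but the sulfur has H1, not H0 bridging two carbons.
(C) contains a methylthio ether (-SCH3), which satisfies every atom and bond constraint.
(D) has a thiol (-SH) but the sulfur has H1, not H0 bridging two carbons.
So the answer is (C).

C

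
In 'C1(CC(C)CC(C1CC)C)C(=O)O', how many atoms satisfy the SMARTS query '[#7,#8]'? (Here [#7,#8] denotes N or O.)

2

The query [#7,#8] means: nitrogen or oxygen (comma = OR).
Check the 13 heavy atoms by environment: 11× C → no; 2× O → match.
That gives 2 matching atoms.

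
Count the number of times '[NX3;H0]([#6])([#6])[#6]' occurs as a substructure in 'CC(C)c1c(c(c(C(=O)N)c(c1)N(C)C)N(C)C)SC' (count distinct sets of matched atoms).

2

[NX3;H0]([#6])([#6])[#6] is the SMARTS for a tertiary amine: a trivalent nitrogen with no H, bonded to three carbons.
The molecule carries 2 separate instances of a dimethylamino group (-N(CH3)2) meeting every constraint; each maps to a distinct set of atoms, giving 2 matches.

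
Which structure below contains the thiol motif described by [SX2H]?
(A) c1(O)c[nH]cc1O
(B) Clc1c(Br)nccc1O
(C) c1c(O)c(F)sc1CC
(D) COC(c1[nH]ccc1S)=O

D

[SX2H] describes an aliphatic sulfur with two connections, one being H (a thiol).
(A) has a hydroxyl group (-OH) but it is an -OH, not an -SH.
(B) has a hydroxyl group (-OH) but it is an -OH, not an -SH.
(C) has a hydroxyl group (-OH) but it is an -OH, not an -SH.
(D) contains a thiol (-SH), which satisfies every atom and bond constraint.
So the answer is (D).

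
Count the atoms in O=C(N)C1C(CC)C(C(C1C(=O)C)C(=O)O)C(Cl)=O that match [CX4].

Check the 19 heavy atoms by environment: 8× C (X4) → match; 4× C (X3) → no; 4× O (X1) → no; 1× Cl (X1) → no; 1× O (X2) → no; 1× N (X3) → no.
That gives 8 matching atoms.

8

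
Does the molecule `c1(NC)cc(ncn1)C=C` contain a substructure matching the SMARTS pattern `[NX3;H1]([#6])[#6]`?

Yes

The pattern [NX3;H1]([#6])[#6] describes a trivalent nitrogen with one H, bonded to two carbons — a secondary amine.
The molecule carries an N-methylamino group (-NHCH3), whose atoms satisfy every constraint of the query, so the pattern matches.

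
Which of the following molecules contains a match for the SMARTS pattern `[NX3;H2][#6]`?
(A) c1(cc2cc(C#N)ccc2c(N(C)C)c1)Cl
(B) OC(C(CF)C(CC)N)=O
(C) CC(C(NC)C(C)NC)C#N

[NX3;H2][#6] describes a trivalent nitrogen with two H attached to carbon (a primary amine).
(A) has a nitrile (-C#N) but the nitrogen is NX1 (triple-bonded), not NX3 with two H.
(B) contains a primary amino group (-NH2), which satisfies every atom and bond constraint.
(C) has an N-methylamino group (-NHCH3) but the nitrogen bears two carbons and only one H (H1), not H2.
So the answer is (B).

B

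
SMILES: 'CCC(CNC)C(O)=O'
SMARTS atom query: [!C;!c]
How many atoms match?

3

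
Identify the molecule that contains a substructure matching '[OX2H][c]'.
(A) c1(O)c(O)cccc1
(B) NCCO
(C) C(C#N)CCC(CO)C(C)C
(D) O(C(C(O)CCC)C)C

[OX2H][c] describes a hydroxyl oxygen attached to an aromatic carbon (a phenol).
(A) contains a hydroxyl group (-OH), which satisfies every atom and bond constraint.
(B) has a hydroxyl group (-OH) but the -OH is on an aliphatic carbon, not an aromatic c.
(C) has a hydroxyl group (-OH) but the -OH is on an aliphatic carbon, not an aromatic c.
(D) has a hydroxyl group (-OH) but the -OH is on an aliphatic carbon, not an aromatic c.
So the answer is (A).

A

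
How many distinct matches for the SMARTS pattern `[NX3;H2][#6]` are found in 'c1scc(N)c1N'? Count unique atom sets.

2

[NX3;H2][#6] is the SMARTS for a primary amine: a trivalent nitrogen with two H attached to carbon.
The molecule carries 2 separate instances of a primary amino group (-NH2) meeting every constraint; each maps to a distinct set of atoms, giving 2 matches.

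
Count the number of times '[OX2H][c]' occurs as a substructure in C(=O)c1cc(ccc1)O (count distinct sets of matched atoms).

1

[OX2H][c] is the SMARTS for a phenol: a hydroxyl oxygen attached to an aromatic carbon.
Exactly one fragment in the molecule meets all constraints, giving 1 match.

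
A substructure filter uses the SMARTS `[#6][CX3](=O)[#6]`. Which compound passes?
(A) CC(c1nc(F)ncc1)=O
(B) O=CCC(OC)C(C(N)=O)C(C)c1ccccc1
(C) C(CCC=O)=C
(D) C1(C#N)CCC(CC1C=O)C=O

[#6][CX3](=O)[#6] describes a carbonyl carbon (no H) flanked by two carbons (a ketone).
(A) contains an acetyl/ketone group (-C(=O)CH3), which satisfies every atom and bond constraint.
(B) has an aldehyde (-CHO) but the carbonyl carbon has H1, so it is not flanked by two carbons.
(C) has an aldehyde (-CHO) but the carbonyl carbon has H1, so it is not flanked by two carbons.
(D) has an aldehyde (-CHO) but the carbonyl carbon has H1, so it is not flanked by two carbons.
So the answer is (A).

A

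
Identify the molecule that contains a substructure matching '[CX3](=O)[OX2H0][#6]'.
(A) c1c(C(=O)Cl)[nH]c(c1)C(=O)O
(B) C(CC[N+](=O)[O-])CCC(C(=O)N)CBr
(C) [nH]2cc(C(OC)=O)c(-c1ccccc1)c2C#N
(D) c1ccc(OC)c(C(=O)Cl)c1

[CX3](=O)[OX2H0][#6] describes a carbonyl carbon bonded to an oxygen that is itself bonded to carbon (no H on that O) (an ester).
(A) has a carboxylic acid group (-C(=O)OH) but the singly-bonded O carries H (OX2H1, not H0).
(B) has a primary amide (-C(=O)NH2) but the carbonyl is bonded to N, not to an O-C linkage.
(C) contains a methyl-ester group (-C(=O)OCH3), which satisfies every atom and bond constraint.
(D) has a methoxy ether (-OCH3) but the ether oxygen is not adjacent to a C=O carbon.
So the answer is (C).

C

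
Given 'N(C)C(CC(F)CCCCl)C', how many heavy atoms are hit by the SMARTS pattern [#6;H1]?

Check the 11 heavy atoms by environment: 4× C (H2) → no; 2× C (H1) → match; 2× C (H3) → no; 1× N (H1) → no; 1× F (H0) → no; 1× Cl (H0) → no.
That gives 2 matching atoms.

2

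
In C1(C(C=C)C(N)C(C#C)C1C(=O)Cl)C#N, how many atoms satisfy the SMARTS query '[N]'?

Check the 15 heavy atoms by environment: 11× C → no; 1× O → no; 1× Cl → no; 2× N → match.
That gives 2 matching atoms.

2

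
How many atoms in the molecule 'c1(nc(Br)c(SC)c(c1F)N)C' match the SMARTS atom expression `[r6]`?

6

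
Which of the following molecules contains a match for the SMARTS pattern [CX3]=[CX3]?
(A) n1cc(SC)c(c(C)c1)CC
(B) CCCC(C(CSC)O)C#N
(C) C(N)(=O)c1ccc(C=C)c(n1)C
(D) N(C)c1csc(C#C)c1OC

C

[CX3]=[CX3] describes a non-aromatic C=C double bond between two sp2 carbons (an alkene).
(A) has an ethyl group (-CH2CH3) but its C-C bond is a single bond between CX4 carbons, not CX3=CX3.
(B) has an ethyl group (-CH2CH3) but its C-C bond is a single bond between CX4 carbons, not CX3=CX3.
(C) contains a vinyl group (-CH=CH2), which satisfies every atom and bond constraint.
(D) has an ethynyl group (-C#CH) but the C-C bond is a triple bond, not a double bond.
So the answer is (C).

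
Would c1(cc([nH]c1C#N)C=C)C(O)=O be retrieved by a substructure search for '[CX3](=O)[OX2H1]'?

Yes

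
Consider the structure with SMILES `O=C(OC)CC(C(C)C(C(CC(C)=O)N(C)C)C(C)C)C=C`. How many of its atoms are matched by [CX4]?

14

Check the 22 heavy atoms by environment: 14× C (X4) → match; 1× N (X3) → no; 4× C (X3) → no; 2× O (X1) → no; 1× O (X2) → no.
That gives 14 matching atoms.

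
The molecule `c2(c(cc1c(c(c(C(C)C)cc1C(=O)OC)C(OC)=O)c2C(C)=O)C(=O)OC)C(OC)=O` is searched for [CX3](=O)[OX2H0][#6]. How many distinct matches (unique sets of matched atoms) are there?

4

[CX3](=O)[OX2H0][#6] is the SMARTS for an ester: a carbonyl carbon bonded to an oxygen that is itself bonded to carbon (no H on that O).
The molecule carries 4 separate instances of a methyl-ester group (-C(=O)OCH3) meeting every constraint; each maps to a distinct set of atoms, giving 4 matches.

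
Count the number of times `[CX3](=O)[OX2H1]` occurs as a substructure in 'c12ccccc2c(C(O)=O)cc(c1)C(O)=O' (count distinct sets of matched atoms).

2

[CX3](=O)[OX2H1] is the SMARTS for a carboxylic acid: an sp2 carbon double-bonded to O and single-bonded to an -OH oxygen.
The molecule carries 2 separate instances of a carboxylic acid group (-C(=O)OH) meeting every constraint; each maps to a distinct set of atoms, giving 2 matches.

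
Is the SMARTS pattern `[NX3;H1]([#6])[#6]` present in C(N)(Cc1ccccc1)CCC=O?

The pattern [NX3;H1]([#6])[#6] describes a trivalent nitrogen with one H, bonded to two carbons — a secondary amine.
The closest candidate here is a primary amino group (-NH2), but the nitrogen has H2 and only one carbon neighbour. No other fragment satisfies the full query, so there is no match.

No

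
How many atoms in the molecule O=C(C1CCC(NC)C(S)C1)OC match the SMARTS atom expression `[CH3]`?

2

Check the 13 heavy atoms by environment: 3× C (H1) → no; 3× C (H2) → no; 1× C (H0) → no; 2× O (H0) → no; 2× C (H3) → match; 1× N (H1) → no; 1× S (H1) → no.
That gives 2 matching atoms.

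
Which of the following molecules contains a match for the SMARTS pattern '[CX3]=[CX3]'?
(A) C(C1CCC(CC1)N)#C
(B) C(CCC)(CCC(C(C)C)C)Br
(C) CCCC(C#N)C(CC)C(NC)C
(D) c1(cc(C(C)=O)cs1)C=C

[CX3]=[CX3] describes a non-aromatic C=C double bond between two sp2 carbons (an alkene).
(A) has an ethynyl group (-C#CH) but the C-C bond is a triple bond, not a double bond.
(B) has an ethyl group (-CH2CH3) but its C-C bond is a single bond between CX4 carbons, not CX3=CX3.
(C) has an ethyl group (-CH2CH3) but its C-C bond is a single bond between CX4 carbons, not CX3=CX3.
(D) contains a vinyl group (-CH=CH2), which satisfies every atom and bond constraint.
So the answer is (D).

D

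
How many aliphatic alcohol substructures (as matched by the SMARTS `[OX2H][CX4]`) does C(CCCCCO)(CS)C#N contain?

1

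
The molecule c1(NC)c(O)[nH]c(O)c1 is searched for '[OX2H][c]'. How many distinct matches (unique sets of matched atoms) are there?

2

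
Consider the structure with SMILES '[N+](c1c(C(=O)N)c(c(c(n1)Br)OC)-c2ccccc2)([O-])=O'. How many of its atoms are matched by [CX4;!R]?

1

The query [CX4;!R] means: aliphatic carbon with four total connections, not in a ring.
Check the 21 heavy atoms by environment: 1× n (aromatic, X2, in 6-ring) → no; 11× c (aromatic, X3, in 6-ring) → no; 1× N (charge +1, X3, acyclic) → no; 1× O (charge -1, X1, acyclic) → no; 2× O (X1, acyclic) → no; 1× C (X3, acyclic) → no; 1× N (X3, acyclic) → no; 1× Br (X1, acyclic) → no; 1× O (X2, acyclic) → no; 1× C (X4, acyclic) → match.
That gives 1 matching atom.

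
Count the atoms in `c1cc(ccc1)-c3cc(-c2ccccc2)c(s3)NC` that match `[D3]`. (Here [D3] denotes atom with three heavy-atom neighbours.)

5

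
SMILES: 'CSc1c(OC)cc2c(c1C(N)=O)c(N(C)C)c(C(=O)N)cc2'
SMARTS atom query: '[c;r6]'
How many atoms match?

10

The query [c;r6] means: aromatic carbon that belongs to a six-membered ring.
Check the 23 heavy atoms by environment: 10× c (aromatic, in 6-ring) → match; 6× C (acyclic) → no; 3× O (acyclic) → no; 3× N (acyclic) → no; 1× S (acyclic) → no.
That gives 10 matching atoms.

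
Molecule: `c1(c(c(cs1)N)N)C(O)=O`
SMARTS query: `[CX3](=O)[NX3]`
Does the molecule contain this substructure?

No

The pattern [CX3](=O)[NX3] describes a carbonyl carbon bonded to a trivalent nitrogen — an amide.
The closest candidate here is a primary amino group (-NH2), but the -NH2 is not attached to a carbonyl carbon. No other fragment satisfies the full query, so there is no match.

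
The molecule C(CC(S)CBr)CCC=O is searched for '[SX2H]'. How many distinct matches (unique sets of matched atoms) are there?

1

[SX2H] is the SMARTS for a thiol: an aliphatic sulfur with two connections, one being H.
Exactly one fragment in the molecule meets all constraints, giving 1 match.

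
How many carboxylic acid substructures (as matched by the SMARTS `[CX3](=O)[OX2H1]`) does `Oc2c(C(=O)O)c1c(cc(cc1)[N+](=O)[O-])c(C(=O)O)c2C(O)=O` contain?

3

[CX3](=O)[OX2H1] is the SMARTS for a carboxylic acid: an sp2 carbon double-bonded to O and single-bonded to an -OH oxygen.
The molecule carries 3 separate instances of a carboxylic acid group (-C(=O)OH) meeting every constraint; each maps to a distinct set of atoms, giving 3 matches.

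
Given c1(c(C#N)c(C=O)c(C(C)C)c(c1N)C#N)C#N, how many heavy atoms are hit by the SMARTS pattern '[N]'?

The query [N] means: uppercase N matches aliphatic (non-aromatic) nitrogen only.
Check the 18 heavy atoms by environment: 6× c (aromatic) → no; 7× C → no; 4× N → match; 1× O → no.
That gives 4 matching atoms.

4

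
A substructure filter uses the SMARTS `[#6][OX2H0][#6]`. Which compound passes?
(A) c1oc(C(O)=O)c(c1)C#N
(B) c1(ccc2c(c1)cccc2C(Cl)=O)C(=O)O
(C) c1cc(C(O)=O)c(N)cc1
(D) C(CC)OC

[#6][OX2H0][#6] describes an aliphatic oxygen bridging two carbons with no H on the oxygen (an ether).
(A) has a carboxylic acid group (-C(=O)OH) but the -OH oxygen has H1; the =O is OX1, not OX2.
(B) has a carboxylic acid group (-C(=O)OH) but the -OH oxygen has H1; the =O is OX1, not OX2.
(C) has a carboxylic acid group (-C(=O)OH) but the -OH oxygen has H1; the =O is OX1, not OX2.
(D) contains a methoxy ether (-OCH3), which satisfies every atom and bond constraint.
So the answer is (D).

D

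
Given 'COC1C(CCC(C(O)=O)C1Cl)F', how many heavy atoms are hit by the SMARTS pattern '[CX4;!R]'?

1

Check the 13 heavy atoms by environment: 6× C (X4, in 6-ring) → no; 1× Cl (X1, acyclic) → no; 2× O (X2, acyclic) → no; 1× C (X4, acyclic) → match; 1× C (X3, acyclic) → no; 1× O (X1, acyclic) → no; 1× F (X1, acyclic) → no.
That gives 1 matching atom.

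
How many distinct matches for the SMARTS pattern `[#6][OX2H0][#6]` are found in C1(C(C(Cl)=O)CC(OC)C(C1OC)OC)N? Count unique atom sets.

3

[#6][OX2H0][#6] is the SMARTS for an ether: an aliphatic oxygen bridging two carbons with no H on the oxygen.
The molecule carries 3 separate instances of a methoxy ether (-OCH3) meeting every constraint; each maps to a distinct set of atoms, giving 3 matches.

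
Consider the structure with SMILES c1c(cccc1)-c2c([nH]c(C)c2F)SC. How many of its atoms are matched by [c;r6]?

Check the 15 heavy atoms by environment: 1× n (aromatic, in 5-ring) → no; 4× c (aromatic, in 5-ring) → no; 2× C (acyclic) → no; 6× c (aromatic, in 6-ring) → match; 1× F (acyclic) → no; 1× S (acyclic) → no.
That gives 6 matching atoms.

6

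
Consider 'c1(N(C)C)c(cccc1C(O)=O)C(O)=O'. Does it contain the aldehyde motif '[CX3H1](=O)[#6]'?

No

The pattern [CX3H1](=O)[#6] describes an sp2 carbon with one H, double-bonded to O and single-bonded to carbon — an aldehyde.
The closest candidate here is a carboxylic acid group (-C(=O)OH), but the carbonyl carbon has H0 and is bonded to O, not H1. No other fragment satisfies the full query, so there is no match.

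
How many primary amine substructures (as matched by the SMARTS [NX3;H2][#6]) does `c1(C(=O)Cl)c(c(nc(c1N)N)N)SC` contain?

3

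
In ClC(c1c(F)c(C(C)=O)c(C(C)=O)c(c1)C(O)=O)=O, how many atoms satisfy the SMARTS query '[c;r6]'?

The query [c;r6] means: aromatic carbon that belongs to a six-membered ring.
Check the 19 heavy atoms by environment: 6× c (aromatic, in 6-ring) → match; 6× C (acyclic) → no; 5× O (acyclic) → no; 1× Cl (acyclic) → no; 1× F (acyclic) → no.
That gives 6 matching atoms.

6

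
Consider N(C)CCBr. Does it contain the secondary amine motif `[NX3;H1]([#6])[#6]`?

Yes

The pattern [NX3;H1]([#6])[#6] describes a trivalent nitrogen with one H, bonded to two carbons — a secondary amine.
The molecule carries an N-methylamino group (-NHCH3), whose atoms satisfy every constraint of the query, so the pattern matches.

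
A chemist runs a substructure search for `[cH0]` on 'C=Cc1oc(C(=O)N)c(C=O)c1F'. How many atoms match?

4

The query [cH0] means: aromatic carbon with no attached hydrogen (substituted or ring-fusion).
Check the 13 heavy atoms by environment: 1× o (aromatic, H0) → no; 4× c (aromatic, H0) → match; 2× C (H1) → no; 2× O (H0) → no; 1× C (H0) → no; 1× N (H2) → no; 1× C (H2) → no; 1× F (H0) → no.
That gives 4 matching atoms.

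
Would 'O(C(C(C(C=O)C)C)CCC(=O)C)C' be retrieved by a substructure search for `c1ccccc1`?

No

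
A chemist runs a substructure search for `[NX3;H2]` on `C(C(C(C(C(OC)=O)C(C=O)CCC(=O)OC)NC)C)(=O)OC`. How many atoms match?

The query [NX3;H2] means: aliphatic N with 3 total connections, two of them H — an -NH2 nitrogen (amine or amide).
Check the 23 heavy atoms by environment: 5× C (H3, X4) → no; 4× C (H1, X4) → no; 2× C (H2, X4) → no; 1× C (H1, X3) → no; 4× O (H0, X1) → no; 3× C (H0, X3) → no; 3× O (H0, X2) → no; 1× N (H1, X3) → no.
No environment satisfies the query, so 0 matching atoms.

0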